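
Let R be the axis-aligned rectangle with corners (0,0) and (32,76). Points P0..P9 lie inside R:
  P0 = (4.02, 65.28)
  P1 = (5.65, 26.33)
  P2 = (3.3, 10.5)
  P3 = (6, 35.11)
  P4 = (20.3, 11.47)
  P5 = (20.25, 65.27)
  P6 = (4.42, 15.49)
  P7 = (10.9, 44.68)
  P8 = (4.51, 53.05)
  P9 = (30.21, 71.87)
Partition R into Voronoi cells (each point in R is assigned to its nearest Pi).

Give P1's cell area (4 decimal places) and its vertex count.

Area of P1's cell: 193.3800 (4 vertices)

1. box [0,32]×[0,76]: [(0, 0) (32, 0) (32, 76) (0, 76)]
2. ⊥bis P1·P0 via (4.835,45.805): [(0, 45.6027) (0, 0) (32, 0) (32, 46.9418)]  |A|=1480.7116
3. ⊥bis P1·P2 via (4.475,18.415): [(0, 45.6027) (0, 19.0793) (32, 14.3289) (32, 46.9418)]  |A|=946.1809
4. ⊥bis P1·P3 via (5.825,30.72): [(0, 30.9522) (0, 19.0793) (32, 14.3289) (32, 29.6766)]  |A|=435.5297
5. ⊥bis P1·P4 via (12.975,18.9): [(24.2206, 29.9867) (0, 30.9522) (0, 19.0793) (11.435, 17.3818)]  |A|=226.705
6. ⊥bis P1·P5 via (12.95,45.8): [(24.2206, 29.9867) (0, 30.9522) (0, 19.0793) (11.435, 17.3818)]  |A|=226.705
7. ⊥bis P1·P6 via (5.035,20.91): [(13.9838, 19.8946) (24.2206, 29.9867) (0, 30.9522) (0, 21.4813)]  |A|=193.38
8. ⊥bis P1·P7 via (8.275,35.505): [(13.9838, 19.8946) (24.2206, 29.9867) (0, 30.9522) (0, 21.4813)]  |A|=193.38
9. ⊥bis P1·P8 via (5.08,39.69): [(13.9838, 19.8946) (24.2206, 29.9867) (0, 30.9522) (0, 21.4813)]  |A|=193.38
10. ⊥bis P1·P9 via (17.93,49.1): [(13.9838, 19.8946) (24.2206, 29.9867) (0, 30.9522) (0, 21.4813)]  |A|=193.38
11. canonical 4-gon: [(13.9838, 19.8946) (24.2206, 29.9867) (0, 30.9522) (0, 21.4813)]
12. shoelace: 193.38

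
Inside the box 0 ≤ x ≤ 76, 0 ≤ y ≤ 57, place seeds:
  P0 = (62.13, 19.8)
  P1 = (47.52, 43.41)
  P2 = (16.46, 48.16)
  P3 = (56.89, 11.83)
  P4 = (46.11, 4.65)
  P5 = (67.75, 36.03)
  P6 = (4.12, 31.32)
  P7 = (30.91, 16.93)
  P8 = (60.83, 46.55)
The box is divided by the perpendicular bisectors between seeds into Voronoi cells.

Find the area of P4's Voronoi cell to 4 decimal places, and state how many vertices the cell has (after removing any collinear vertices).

1. box [0,76]×[0,57]: [(0, 0) (76, 0) (76, 57) (0, 57)]
2. ⊥bis P4·P0 via (54.12,12.225): [(0, 0) (65.6811, 0) (11.7766, 57) (0, 57)]  |A|=2207.5444
3. ⊥bis P4·P1 via (46.815,24.03): [(0, 25.733) (0, 0) (65.6811, 0) (42.8186, 24.1754)]  |A|=1344.8588
4. ⊥bis P4·P2 via (31.285,26.405): [(28.7634, 24.6867) (0, 5.0858) (0, 0) (65.6811, 0) (42.8186, 24.1754)]  |A|=1047.9157
5. ⊥bis P4·P3 via (51.5,8.24): [(40.8383, 24.2474) (28.7634, 24.6867) (0, 5.0858) (0, 0) (56.9882, 0)]  |A|=919.412
6. ⊥bis P4·P5 via (56.93,20.34): [(40.8383, 24.2474) (28.7634, 24.6867) (0, 5.0858) (0, 0) (56.9882, 0)]  |A|=919.412
7. ⊥bis P4·P6 via (25.115,17.985): [(40.8383, 24.2474) (29.3578, 24.6651) (13.6918, 0) (56.9882, 0)]  |A|=669.7676
8. ⊥bis P4·P7 via (38.51,10.79): [(44.6991, 18.4508) (29.7928, 0) (56.9882, 0)]  |A|=250.8886
9. ⊥bis P4·P8 via (53.47,25.6): [(44.6991, 18.4508) (29.7928, 0) (56.9882, 0)]  |A|=250.8886
10. canonical 3-gon: [(44.6991, 18.4508) (29.7928, 0) (56.9882, 0)]
11. shoelace: 250.8886

Area of P4's cell: 250.8886 (3 vertices)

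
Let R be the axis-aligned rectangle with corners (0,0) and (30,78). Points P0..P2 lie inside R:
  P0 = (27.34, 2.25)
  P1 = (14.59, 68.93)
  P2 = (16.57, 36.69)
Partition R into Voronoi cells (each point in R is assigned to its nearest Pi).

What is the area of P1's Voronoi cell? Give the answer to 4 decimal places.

1. box [0,30]×[0,78]: [(0, 0) (30, 0) (30, 78) (0, 78)]
2. ⊥bis P1·P0 via (20.965,35.59): [(0, 31.5812) (30, 37.3176) (30, 78) (0, 78)]  |A|=1306.5173
3. ⊥bis P1·P2 via (15.58,52.81): [(0, 51.8532) (30, 53.6956) (30, 78) (0, 78)]  |A|=756.7686
4. canonical 4-gon: [(0, 51.8532) (30, 53.6956) (30, 78) (0, 78)]
5. shoelace: 756.7686

Area of P1's cell: 756.7686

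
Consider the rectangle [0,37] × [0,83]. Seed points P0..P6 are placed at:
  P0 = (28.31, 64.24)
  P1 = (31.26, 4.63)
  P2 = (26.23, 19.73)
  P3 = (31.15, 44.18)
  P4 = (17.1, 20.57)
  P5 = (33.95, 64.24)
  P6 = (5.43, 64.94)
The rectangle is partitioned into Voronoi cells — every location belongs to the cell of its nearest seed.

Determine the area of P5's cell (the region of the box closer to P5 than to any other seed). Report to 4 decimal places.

1. box [0,37]×[0,83]: [(0, 0) (37, 0) (37, 83) (0, 83)]
2. ⊥bis P5·P0 via (31.13,64.24): [(31.13, 0) (37, 0) (37, 83) (31.13, 83)]  |A|=487.21
3. ⊥bis P5·P1 via (32.605,34.435): [(31.13, 34.5016) (37, 34.2367) (37, 83) (31.13, 83)]  |A|=285.4633
4. ⊥bis P5·P2 via (30.09,41.985): [(31.13, 41.8046) (37, 40.7865) (37, 83) (31.13, 83)]  |A|=244.8051
5. ⊥bis P5·P3 via (32.55,54.21): [(31.13, 54.4082) (37, 53.5889) (37, 83) (31.13, 83)]  |A|=170.2386
6. ⊥bis P5·P4 via (25.525,42.405): [(31.13, 54.4082) (37, 53.5889) (37, 83) (31.13, 83)]  |A|=170.2386
7. ⊥bis P5·P6 via (19.69,64.59): [(31.13, 54.4082) (37, 53.5889) (37, 83) (31.13, 83)]  |A|=170.2386
8. canonical 4-gon: [(31.13, 54.4082) (37, 53.5889) (37, 83) (31.13, 83)]
9. shoelace: 170.2386

Area of P5's cell: 170.2386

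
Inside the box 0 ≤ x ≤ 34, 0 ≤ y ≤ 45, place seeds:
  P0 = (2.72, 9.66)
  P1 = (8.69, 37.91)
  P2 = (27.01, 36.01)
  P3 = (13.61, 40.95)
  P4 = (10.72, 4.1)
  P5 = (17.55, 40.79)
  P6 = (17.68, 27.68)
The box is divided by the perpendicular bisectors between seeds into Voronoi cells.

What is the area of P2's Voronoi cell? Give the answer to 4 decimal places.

1. box [0,34]×[0,45]: [(0, 0) (34, 0) (34, 45) (0, 45)]
2. ⊥bis P2·P0 via (14.865,22.835): [(0, 36.5379) (34, 5.1959) (34, 45) (0, 45)]  |A|=820.525
3. ⊥bis P2·P1 via (17.85,36.96): [(16.2524, 21.556) (34, 5.1959) (34, 45) (18.6838, 45)]  |A|=532.7484
4. ⊥bis P2·P3 via (20.31,38.48): [(17.1064, 29.7901) (16.2524, 21.556) (34, 5.1959) (34, 45) (22.7136, 45)]  |A|=502.1019
5. ⊥bis P2·P4 via (18.865,20.055): [(17.1064, 29.7901) (16.2524, 21.556) (16.6592, 21.181) (34, 12.3286) (34, 45) (22.7136, 45)]  |A|=440.2589
6. ⊥bis P2·P5 via (22.28,38.4): [(16.8938, 27.7403) (16.2524, 21.556) (16.6592, 21.181) (34, 12.3286) (34, 45) (25.6149, 45)]  |A|=411.0916
7. ⊥bis P2·P6 via (22.345,31.845): [(20.1884, 34.2605) (34, 18.7908) (34, 45) (25.6149, 45)]  |A|=226.0214
8. canonical 4-gon: [(20.1884, 34.2605) (34, 18.7908) (34, 45) (25.6149, 45)]
9. shoelace: 226.0214

Area of P2's cell: 226.0214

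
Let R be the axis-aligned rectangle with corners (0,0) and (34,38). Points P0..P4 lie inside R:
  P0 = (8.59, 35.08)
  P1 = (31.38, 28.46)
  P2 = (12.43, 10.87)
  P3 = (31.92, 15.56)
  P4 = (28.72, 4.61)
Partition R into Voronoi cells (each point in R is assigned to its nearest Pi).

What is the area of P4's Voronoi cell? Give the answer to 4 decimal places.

Area of P4's cell: 154.1411

1. box [0,34]×[0,38]: [(0, 0) (34, 0) (34, 38) (0, 38)]
2. ⊥bis P4·P0 via (18.655,19.845): [(0, 7.5206) (0, 0) (34, 0) (34, 29.9827)]  |A|=637.5552
3. ⊥bis P4·P1 via (30.05,16.535): [(16.0143, 18.1004) (0, 7.5206) (0, 0) (34, 0) (34, 16.0945)]  |A|=512.6605
4. ⊥bis P4·P2 via (20.575,7.74): [(24.2053, 17.1869) (17.6006, 0) (34, 0) (34, 16.0945)]  |A|=219.7471
5. ⊥bis P4·P3 via (30.32,10.085): [(22.3691, 12.4086) (17.6006, 0) (34, 0) (34, 9.0096)]  |A|=154.1411
6. canonical 4-gon: [(22.3691, 12.4086) (17.6006, 0) (34, 0) (34, 9.0096)]
7. shoelace: 154.1411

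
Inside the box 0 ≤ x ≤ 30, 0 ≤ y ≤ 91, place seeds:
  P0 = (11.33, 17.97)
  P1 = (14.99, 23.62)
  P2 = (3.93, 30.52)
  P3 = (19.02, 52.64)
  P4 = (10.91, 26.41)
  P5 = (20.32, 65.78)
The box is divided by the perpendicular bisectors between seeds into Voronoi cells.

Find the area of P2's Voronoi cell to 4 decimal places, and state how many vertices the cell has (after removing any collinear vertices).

1. box [0,30]×[0,91]: [(0, 0) (30, 0) (30, 91) (0, 91)]
2. ⊥bis P2·P0 via (7.63,24.245): [(0, 19.746) (30, 37.4353) (30, 91) (0, 91)]  |A|=1872.2803
3. ⊥bis P2·P1 via (9.46,27.07): [(0, 19.746) (7.7369, 24.308) (30, 59.9935) (30, 91) (0, 91)]  |A|=1621.1718
4. ⊥bis P2·P3 via (11.475,41.58): [(0, 49.4081) (0, 19.746) (7.7369, 24.308) (16.4114, 38.2124)]  |A|=277.4003
5. ⊥bis P2·P4 via (7.42,28.465): [(14.0914, 39.7951) (0, 49.4081) (0, 19.746) (3.5019, 21.8109)]  |A|=229.5471
6. ⊥bis P2·P5 via (12.125,48.15): [(14.0914, 39.7951) (0, 49.4081) (0, 19.746) (3.5019, 21.8109)]  |A|=229.5471
7. canonical 4-gon: [(14.0914, 39.7951) (0, 49.4081) (0, 19.746) (3.5019, 21.8109)]
8. shoelace: 229.5471

Area of P2's cell: 229.5471 (4 vertices)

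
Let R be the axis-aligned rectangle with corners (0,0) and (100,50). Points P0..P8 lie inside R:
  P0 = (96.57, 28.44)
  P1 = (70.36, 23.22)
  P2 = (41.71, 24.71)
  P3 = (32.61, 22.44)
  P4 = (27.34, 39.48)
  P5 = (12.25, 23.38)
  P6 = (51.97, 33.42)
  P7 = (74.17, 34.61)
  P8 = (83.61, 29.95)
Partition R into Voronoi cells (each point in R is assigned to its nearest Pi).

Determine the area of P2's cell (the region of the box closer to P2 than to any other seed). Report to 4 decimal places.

Area of P2's cell: 475.0297

1. box [0,100]×[0,50]: [(0, 0) (100, 0) (100, 50) (0, 50)]
2. ⊥bis P2·P0 via (69.14,26.575): [(0, 0) (70.9469, 0) (67.5473, 50) (0, 50)]  |A|=3462.3543
3. ⊥bis P2·P1 via (56.035,23.965): [(0, 0) (54.7887, 0) (57.389, 50) (0, 50)]  |A|=2804.4414
4. ⊥bis P2·P3 via (37.16,23.575): [(43.0408, 0) (54.7887, 0) (57.389, 50) (30.5683, 50)]  |A|=964.2147
5. ⊥bis P2·P4 via (34.525,32.095): [(34.9351, 32.494) (43.0408, 0) (54.7887, 0) (57.389, 50) (52.9284, 50)]  |A|=768.4969
6. ⊥bis P2·P5 via (26.98,24.045): [(34.9351, 32.494) (43.0408, 0) (54.7887, 0) (57.389, 50) (52.9284, 50)]  |A|=768.4969
7. ⊥bis P2·P6 via (46.84,29.065): [(39.8608, 37.2862) (34.9351, 32.494) (43.0408, 0) (54.7887, 0) (55.7541, 18.5645)]  |A|=475.0297
8. ⊥bis P2·P7 via (57.94,29.66): [(39.8608, 37.2862) (34.9351, 32.494) (43.0408, 0) (54.7887, 0) (55.7541, 18.5645)]  |A|=475.0297
9. ⊥bis P2·P8 via (62.66,27.33): [(39.8608, 37.2862) (34.9351, 32.494) (43.0408, 0) (54.7887, 0) (55.7541, 18.5645)]  |A|=475.0297
10. canonical 5-gon: [(39.8608, 37.2862) (34.9351, 32.494) (43.0408, 0) (54.7887, 0) (55.7541, 18.5645)]
11. shoelace: 475.0297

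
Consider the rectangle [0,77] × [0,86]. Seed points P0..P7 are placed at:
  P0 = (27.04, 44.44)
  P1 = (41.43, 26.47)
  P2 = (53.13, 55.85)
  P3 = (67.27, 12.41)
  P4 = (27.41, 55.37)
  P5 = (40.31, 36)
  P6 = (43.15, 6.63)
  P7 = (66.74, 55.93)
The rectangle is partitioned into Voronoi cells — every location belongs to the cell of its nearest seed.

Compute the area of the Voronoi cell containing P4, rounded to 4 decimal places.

1. box [0,77]×[0,86]: [(0, 0) (77, 0) (77, 86) (0, 86)]
2. ⊥bis P4·P0 via (27.225,49.905): [(0, 50.8266) (77, 48.22) (77, 86) (0, 86)]  |A|=2808.7043
3. ⊥bis P4·P1 via (34.42,40.92): [(0, 50.8266) (51.2637, 49.0912) (77, 61.5765) (77, 86) (0, 86)]  |A|=2636.8319
4. ⊥bis P4·P2 via (40.27,55.61): [(0, 50.8266) (40.3848, 49.4595) (39.7028, 86) (0, 86)]  |A|=1435.6153
5. ⊥bis P4·P3 via (47.34,33.89): [(0, 50.8266) (40.3848, 49.4595) (39.7028, 86) (0, 86)]  |A|=1435.6153
6. ⊥bis P4·P5 via (33.86,45.685): [(0, 50.8266) (39.5691, 49.4871) (40.3743, 50.0234) (39.7028, 86) (0, 86)]  |A|=1435.3855
7. ⊥bis P4·P6 via (35.28,31): [(0, 50.8266) (39.5691, 49.4871) (40.3743, 50.0234) (39.7028, 86) (0, 86)]  |A|=1435.3855
8. ⊥bis P4·P7 via (47.075,55.65): [(0, 50.8266) (39.5691, 49.4871) (40.3743, 50.0234) (39.7028, 86) (0, 86)]  |A|=1435.3855
9. canonical 5-gon: [(0, 50.8266) (39.5691, 49.4871) (40.3743, 50.0234) (39.7028, 86) (0, 86)]
10. shoelace: 1435.3855

Area of P4's cell: 1435.3855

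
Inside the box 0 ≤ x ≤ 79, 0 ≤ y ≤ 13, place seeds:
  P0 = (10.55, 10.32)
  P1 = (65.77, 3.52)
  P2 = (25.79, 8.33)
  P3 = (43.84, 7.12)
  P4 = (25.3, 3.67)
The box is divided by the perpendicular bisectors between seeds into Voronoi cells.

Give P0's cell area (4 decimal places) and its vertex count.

1. box [0,79]×[0,13]: [(0, 0) (79, 0) (79, 13) (0, 13)]
2. ⊥bis P0·P1 via (38.16,6.92): [(0, 0) (37.3078, 0) (38.9087, 13) (0, 13)]  |A|=495.4076
3. ⊥bis P0·P2 via (18.17,9.325): [(0, 0) (16.9524, 0) (18.6499, 13) (0, 13)]  |A|=231.4145
4. ⊥bis P0·P3 via (27.195,8.72): [(0, 0) (16.9524, 0) (18.6499, 13) (0, 13)]  |A|=231.4145
5. ⊥bis P0·P4 via (17.925,6.995): [(0, 0) (14.7713, 0) (17.8416, 6.81) (18.6499, 13) (0, 13)]  |A|=223.9881
6. canonical 5-gon: [(0, 0) (14.7713, 0) (17.8416, 6.81) (18.6499, 13) (0, 13)]
7. shoelace: 223.9881

Area of P0's cell: 223.9881 (5 vertices)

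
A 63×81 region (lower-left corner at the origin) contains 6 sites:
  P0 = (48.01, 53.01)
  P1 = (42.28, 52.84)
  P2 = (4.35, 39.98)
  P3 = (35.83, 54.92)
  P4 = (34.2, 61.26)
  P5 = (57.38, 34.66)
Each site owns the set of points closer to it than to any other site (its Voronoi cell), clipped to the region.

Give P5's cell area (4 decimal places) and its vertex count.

Area of P5's cell: 1344.7364 (6 vertices)

1. box [0,63]×[0,81]: [(0, 0) (63, 0) (63, 81) (0, 81)]
2. ⊥bis P5·P0 via (52.695,43.835): [(0, 16.9275) (0, 0) (63, 0) (63, 49.097)]  |A|=2079.7728
3. ⊥bis P5·P1 via (49.83,43.75): [(45.5233, 40.173) (0, 2.362) (0, 0) (63, 0) (63, 49.097)]  |A|=1748.2382
4. ⊥bis P5·P2 via (30.865,37.32): [(45.5233, 40.173) (29.8448, 27.1506) (27.121, 0) (63, 0) (63, 49.097)]  |A|=1344.8142
5. ⊥bis P5·P3 via (46.605,44.79): [(45.5233, 40.173) (30.6513, 27.8205) (29.8237, 26.9402) (27.121, 0) (63, 0) (63, 49.097)]  |A|=1344.7364
6. ⊥bis P5·P4 via (45.79,47.96): [(45.5233, 40.173) (30.6513, 27.8205) (29.8237, 26.9402) (27.121, 0) (63, 0) (63, 49.097)]  |A|=1344.7364
7. canonical 6-gon: [(45.5233, 40.173) (30.6513, 27.8205) (29.8237, 26.9402) (27.121, 0) (63, 0) (63, 49.097)]
8. shoelace: 1344.7364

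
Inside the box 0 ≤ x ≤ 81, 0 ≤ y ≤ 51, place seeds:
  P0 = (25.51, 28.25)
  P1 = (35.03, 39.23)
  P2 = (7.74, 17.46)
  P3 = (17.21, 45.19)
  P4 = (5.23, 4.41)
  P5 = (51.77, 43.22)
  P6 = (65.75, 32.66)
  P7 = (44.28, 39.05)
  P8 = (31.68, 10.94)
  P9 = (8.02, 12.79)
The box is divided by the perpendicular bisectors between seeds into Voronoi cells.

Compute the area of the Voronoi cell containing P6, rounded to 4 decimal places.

1. box [0,81]×[0,51]: [(0, 0) (81, 0) (81, 51) (0, 51)]
2. ⊥bis P6·P0 via (45.63,30.455): [(48.9676, 0) (81, 0) (81, 51) (43.3784, 51)]  |A|=1776.1754
3. ⊥bis P6·P1 via (50.39,35.945): [(46.8449, 19.369) (48.9676, 0) (81, 0) (81, 51) (53.6098, 51)]  |A|=1614.3616
4. ⊥bis P6·P2 via (36.745,25.06): [(46.8449, 19.369) (48.9676, 0) (81, 0) (81, 51) (53.6098, 51)]  |A|=1614.3616
5. ⊥bis P6·P3 via (41.48,38.925): [(46.8449, 19.369) (48.9676, 0) (81, 0) (81, 51) (53.6098, 51)]  |A|=1614.3616
6. ⊥bis P6·P4 via (35.49,18.535): [(46.8449, 19.369) (48.9676, 0) (81, 0) (81, 51) (53.6098, 51)]  |A|=1614.3616
7. ⊥bis P6·P5 via (58.76,37.94): [(47.6794, 23.2708) (46.8449, 19.369) (48.9676, 0) (81, 0) (81, 51) (68.6251, 51)]  |A|=1406.1806
8. ⊥bis P6·P7 via (55.015,35.855): [(53.604, 31.1142) (47.7232, 11.355) (48.9676, 0) (81, 0) (81, 51) (68.6251, 51)]  |A|=1365.6536
9. ⊥bis P6·P8 via (48.715,21.8): [(53.604, 31.1142) (50.1581, 19.5363) (62.6127, 0) (81, 0) (81, 51) (68.6251, 51)]  |A|=1213.4515
10. ⊥bis P6·P9 via (36.885,22.725): [(53.604, 31.1142) (50.1581, 19.5363) (62.6127, 0) (81, 0) (81, 51) (68.6251, 51)]  |A|=1213.4515
11. canonical 6-gon: [(53.604, 31.1142) (50.1581, 19.5363) (62.6127, 0) (81, 0) (81, 51) (68.6251, 51)]
12. shoelace: 1213.4515

Area of P6's cell: 1213.4515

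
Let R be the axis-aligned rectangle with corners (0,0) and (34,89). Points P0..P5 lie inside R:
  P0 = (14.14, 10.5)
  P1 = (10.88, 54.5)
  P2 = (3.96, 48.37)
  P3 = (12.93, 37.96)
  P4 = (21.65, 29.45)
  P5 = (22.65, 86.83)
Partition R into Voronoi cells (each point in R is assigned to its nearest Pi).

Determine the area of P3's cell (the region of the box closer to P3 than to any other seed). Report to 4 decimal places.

Area of P3's cell: 376.2600

1. box [0,34]×[0,89]: [(0, 0) (34, 0) (34, 89) (0, 89)]
2. ⊥bis P3·P0 via (13.535,24.23): [(0, 23.6336) (34, 25.1318) (34, 89) (0, 89)]  |A|=2196.9888
3. ⊥bis P3·P1 via (11.905,46.23): [(0, 44.7545) (0, 23.6336) (34, 25.1318) (34, 48.9685)]  |A|=764.2793
4. ⊥bis P3·P2 via (8.445,43.165): [(12.0183, 46.244) (0, 35.8882) (0, 23.6336) (34, 25.1318) (34, 48.9685)]  |A|=711.0002
5. ⊥bis P3·P4 via (17.29,33.705): [(31.9363, 48.7127) (12.0183, 46.244) (0, 35.8882) (0, 23.6336) (7.7964, 23.9771)]  |A|=376.26
6. ⊥bis P3·P5 via (17.79,62.395): [(31.9363, 48.7127) (12.0183, 46.244) (0, 35.8882) (0, 23.6336) (7.7964, 23.9771)]  |A|=376.26
7. canonical 5-gon: [(31.9363, 48.7127) (12.0183, 46.244) (0, 35.8882) (0, 23.6336) (7.7964, 23.9771)]
8. shoelace: 376.26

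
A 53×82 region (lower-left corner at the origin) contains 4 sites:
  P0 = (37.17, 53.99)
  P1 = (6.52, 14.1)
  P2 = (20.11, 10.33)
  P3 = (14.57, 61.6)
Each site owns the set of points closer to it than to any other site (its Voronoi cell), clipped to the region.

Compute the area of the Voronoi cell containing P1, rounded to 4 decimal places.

1. box [0,53]×[0,82]: [(0, 0) (53, 0) (53, 82) (0, 82)]
2. ⊥bis P1·P0 via (21.845,34.045): [(0, 50.8299) (0, 0) (53, 0) (53, 10.1067)]  |A|=1614.8183
3. ⊥bis P1·P2 via (13.315,12.215): [(19.8056, 35.612) (0, 50.8299) (0, 0) (9.9264, 0)]  |A|=680.1077
4. ⊥bis P1·P3 via (10.545,37.85): [(19.8056, 35.612) (18.6892, 36.4698) (0, 39.6371) (0, 0) (9.9264, 0)]  |A|=575.5153
5. canonical 5-gon: [(19.8056, 35.612) (18.6892, 36.4698) (0, 39.6371) (0, 0) (9.9264, 0)]
6. shoelace: 575.5153

Area of P1's cell: 575.5153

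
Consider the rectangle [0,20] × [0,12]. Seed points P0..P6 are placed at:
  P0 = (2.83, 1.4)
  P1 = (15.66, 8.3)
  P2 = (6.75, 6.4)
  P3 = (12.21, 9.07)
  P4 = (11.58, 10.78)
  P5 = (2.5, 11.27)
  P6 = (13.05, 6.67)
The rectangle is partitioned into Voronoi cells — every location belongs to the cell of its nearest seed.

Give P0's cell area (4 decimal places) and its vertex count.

1. box [0,20]×[0,12]: [(0, 0) (20, 0) (20, 12) (0, 12)]
2. ⊥bis P0·P1 via (9.245,4.85): [(0, 0) (11.8533, 0) (5.3997, 12) (0, 12)]  |A|=103.5183
3. ⊥bis P0·P2 via (4.79,3.9): [(0, 7.6554) (0, 0) (9.7645, 0)]  |A|=37.3753
4. ⊥bis P0·P3 via (7.52,5.235): [(0, 7.6554) (0, 0) (9.7645, 0)]  |A|=37.3753
5. ⊥bis P0·P4 via (7.205,6.09): [(0, 7.6554) (0, 0) (9.7645, 0)]  |A|=37.3753
6. ⊥bis P0·P5 via (2.665,6.335): [(1.7243, 6.3035) (0, 6.2459) (0, 0) (9.7645, 0)]  |A|=36.1602
7. ⊥bis P0·P6 via (7.94,4.035): [(1.7243, 6.3035) (0, 6.2459) (0, 0) (9.7645, 0)]  |A|=36.1602
8. canonical 4-gon: [(1.7243, 6.3035) (0, 6.2459) (0, 0) (9.7645, 0)]
9. shoelace: 36.1602

Area of P0's cell: 36.1602 (4 vertices)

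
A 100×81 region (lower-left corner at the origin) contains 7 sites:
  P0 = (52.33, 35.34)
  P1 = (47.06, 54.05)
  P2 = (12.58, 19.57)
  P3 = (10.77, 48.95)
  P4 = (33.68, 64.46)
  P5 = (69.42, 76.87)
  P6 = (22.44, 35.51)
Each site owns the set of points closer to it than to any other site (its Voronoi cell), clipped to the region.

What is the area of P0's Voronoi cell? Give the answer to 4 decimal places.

Area of P0's cell: 2833.3371

1. box [0,100]×[0,81]: [(0, 0) (100, 0) (100, 81) (0, 81)]
2. ⊥bis P0·P1 via (49.695,44.695): [(0, 30.6975) (0, 0) (100, 0) (100, 58.8643)]  |A|=4478.0909
3. ⊥bis P0·P2 via (32.455,27.455): [(28.0357, 38.5943) (43.3472, 0) (100, 0) (100, 58.8643)]  |A|=3211.3
4. ⊥bis P0·P3 via (31.55,42.145): [(30.6262, 39.3239) (29.3239, 35.3473) (43.3472, 0) (100, 0) (100, 58.8643)]  |A|=3206.6244
5. ⊥bis P0·P4 via (43.005,49.9): [(30.6262, 39.3239) (29.3239, 35.3473) (43.3472, 0) (100, 0) (100, 58.8643)]  |A|=3206.6244
6. ⊥bis P0·P5 via (60.875,56.105): [(72.7925, 51.2008) (30.6262, 39.3239) (29.3239, 35.3473) (43.3472, 0) (100, 0) (100, 40.0047)]  |A|=2950.0633
7. ⊥bis P0·P6 via (37.385,35.425): [(72.7925, 51.2008) (37.4181, 41.237) (37.2706, 15.3167) (43.3472, 0) (100, 0) (100, 40.0047)]  |A|=2833.3371
8. canonical 6-gon: [(72.7925, 51.2008) (37.4181, 41.237) (37.2706, 15.3167) (43.3472, 0) (100, 0) (100, 40.0047)]
9. shoelace: 2833.3371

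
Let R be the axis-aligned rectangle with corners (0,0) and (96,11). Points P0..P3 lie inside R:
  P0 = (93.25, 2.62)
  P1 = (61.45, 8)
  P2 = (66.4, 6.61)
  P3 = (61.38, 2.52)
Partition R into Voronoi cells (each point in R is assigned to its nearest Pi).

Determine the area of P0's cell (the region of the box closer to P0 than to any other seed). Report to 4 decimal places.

1. box [0,96]×[0,11]: [(0, 0) (96, 0) (96, 11) (0, 11)]
2. ⊥bis P0·P1 via (77.35,5.31): [(76.4516, 0) (96, 0) (96, 11) (78.3126, 11)]  |A|=204.7964
3. ⊥bis P0·P2 via (79.825,4.615): [(79.1392, 0) (96, 0) (96, 11) (80.7738, 11)]  |A|=176.4783
4. ⊥bis P0·P3 via (77.315,2.57): [(79.1392, 0) (96, 0) (96, 11) (80.7738, 11)]  |A|=176.4783
5. canonical 4-gon: [(79.1392, 0) (96, 0) (96, 11) (80.7738, 11)]
6. shoelace: 176.4783

Area of P0's cell: 176.4783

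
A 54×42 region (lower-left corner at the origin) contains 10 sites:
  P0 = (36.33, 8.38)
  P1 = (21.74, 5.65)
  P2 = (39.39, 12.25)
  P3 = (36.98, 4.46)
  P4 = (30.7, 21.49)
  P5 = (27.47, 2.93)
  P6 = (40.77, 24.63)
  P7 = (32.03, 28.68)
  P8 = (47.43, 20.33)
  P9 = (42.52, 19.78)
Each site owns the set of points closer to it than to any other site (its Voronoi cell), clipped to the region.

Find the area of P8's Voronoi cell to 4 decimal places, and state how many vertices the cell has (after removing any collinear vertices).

1. box [0,54]×[0,42]: [(0, 0) (54, 0) (54, 42) (0, 42)]
2. ⊥bis P8·P0 via (41.88,14.355): [(54, 3.0971) (54, 42) (12.118, 42)]  |A|=814.665
3. ⊥bis P8·P1 via (34.585,12.99): [(24.6705, 30.3404) (54, 3.0971) (54, 42) (18.0079, 42)]  |A|=780.3286
4. ⊥bis P8·P2 via (43.41,16.29): [(18.5822, 40.9949) (54, 5.7524) (54, 42) (18.0079, 42)]  |A|=659.9927
5. ⊥bis P8·P3 via (42.205,12.395): [(18.5822, 40.9949) (54, 5.7524) (54, 42) (18.0079, 42)]  |A|=659.9927
6. ⊥bis P8·P4 via (39.065,20.91): [(39.0458, 20.6326) (54, 5.7524) (54, 42) (40.5273, 42)]  |A|=414.9653
7. ⊥bis P8·P5 via (37.45,11.63): [(39.0458, 20.6326) (54, 5.7524) (54, 42) (40.5273, 42)]  |A|=414.9653
8. ⊥bis P8·P6 via (44.1,22.48): [(41.3968, 18.2932) (54, 5.7524) (54, 37.8135)]  |A|=202.0357
9. ⊥bis P8·P7 via (39.73,24.505): [(41.3968, 18.2932) (54, 5.7524) (54, 37.8135)]  |A|=202.0357
10. ⊥bis P8·P9 via (44.975,20.055): [(44.6142, 23.2763) (45.646, 14.0651) (54, 5.7524) (54, 37.8135)]  |A|=184.647
11. canonical 4-gon: [(44.6142, 23.2763) (45.646, 14.0651) (54, 5.7524) (54, 37.8135)]
12. shoelace: 184.647

Area of P8's cell: 184.6470 (4 vertices)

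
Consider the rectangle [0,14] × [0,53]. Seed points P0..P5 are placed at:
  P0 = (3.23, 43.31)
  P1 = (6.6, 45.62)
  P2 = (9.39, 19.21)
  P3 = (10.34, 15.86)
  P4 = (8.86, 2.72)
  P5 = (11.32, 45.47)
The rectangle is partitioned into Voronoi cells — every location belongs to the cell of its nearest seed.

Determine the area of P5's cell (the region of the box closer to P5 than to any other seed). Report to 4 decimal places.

1. box [0,14]×[0,53]: [(0, 0) (14, 0) (14, 53) (0, 53)]
2. ⊥bis P5·P0 via (7.275,44.39): [(14, 19.2024) (14, 53) (4.9762, 53)]  |A|=152.4921
3. ⊥bis P5·P1 via (8.96,45.545): [(8.748, 38.8732) (14, 19.2024) (14, 53) (9.1969, 53)]  |A|=122.6792
4. ⊥bis P5·P2 via (10.355,32.34): [(8.748, 38.8732) (10.4951, 32.3297) (14, 32.0721) (14, 53) (9.1969, 53)]  |A|=100.1253
5. ⊥bis P5·P3 via (10.83,30.665): [(8.748, 38.8732) (10.4951, 32.3297) (14, 32.0721) (14, 53) (9.1969, 53)]  |A|=100.1253
6. ⊥bis P5·P4 via (10.09,24.095): [(8.748, 38.8732) (10.4951, 32.3297) (14, 32.0721) (14, 53) (9.1969, 53)]  |A|=100.1253
7. canonical 5-gon: [(8.748, 38.8732) (10.4951, 32.3297) (14, 32.0721) (14, 53) (9.1969, 53)]
8. shoelace: 100.1253

Area of P5's cell: 100.1253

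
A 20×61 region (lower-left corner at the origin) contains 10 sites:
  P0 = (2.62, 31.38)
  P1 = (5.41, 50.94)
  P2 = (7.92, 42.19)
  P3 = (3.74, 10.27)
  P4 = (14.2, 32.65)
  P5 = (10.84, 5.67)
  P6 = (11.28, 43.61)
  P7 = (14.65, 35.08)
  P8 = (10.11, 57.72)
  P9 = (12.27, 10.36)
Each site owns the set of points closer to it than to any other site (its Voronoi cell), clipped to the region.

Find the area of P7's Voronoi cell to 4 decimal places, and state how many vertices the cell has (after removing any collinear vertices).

1. box [0,20]×[0,61]: [(0, 0) (20, 0) (20, 61) (0, 61)]
2. ⊥bis P7·P0 via (8.635,33.23): [(18.8554, 0) (20, 0) (20, 61) (0.0939, 61)]  |A|=642.0463
3. ⊥bis P7·P1 via (10.03,43.01): [(6.2961, 40.8346) (18.8554, 0) (20, 0) (20, 48.8185)]  |A|=357.8726
4. ⊥bis P7·P2 via (11.285,38.635): [(7.945, 35.4735) (18.8554, 0) (20, 0) (20, 46.8842)]  |A|=302.8971
5. ⊥bis P7·P3 via (9.195,22.675): [(7.945, 35.4735) (12.3015, 21.3089) (20, 17.9236) (20, 46.8842)]  |A|=221.7092
6. ⊥bis P7·P4 via (14.425,33.865): [(7.945, 35.4735) (8.0782, 35.0403) (20, 32.8326) (20, 46.8842)]  |A|=87.1313
7. ⊥bis P7·P5 via (12.745,20.375): [(7.945, 35.4735) (8.0782, 35.0403) (20, 32.8326) (20, 46.8842)]  |A|=87.1313
8. ⊥bis P7·P6 via (12.965,39.345): [(11.3689, 38.7144) (7.945, 35.4735) (8.0782, 35.0403) (20, 32.8326) (20, 42.1244)]  |A|=66.5899
9. ⊥bis P7·P8 via (12.38,46.4): [(11.3689, 38.7144) (7.945, 35.4735) (8.0782, 35.0403) (20, 32.8326) (20, 42.1244)]  |A|=66.5899
10. ⊥bis P7·P9 via (13.46,22.72): [(11.3689, 38.7144) (7.945, 35.4735) (8.0782, 35.0403) (20, 32.8326) (20, 42.1244)]  |A|=66.5899
11. canonical 5-gon: [(11.3689, 38.7144) (7.945, 35.4735) (8.0782, 35.0403) (20, 32.8326) (20, 42.1244)]
12. shoelace: 66.5899

Area of P7's cell: 66.5899 (5 vertices)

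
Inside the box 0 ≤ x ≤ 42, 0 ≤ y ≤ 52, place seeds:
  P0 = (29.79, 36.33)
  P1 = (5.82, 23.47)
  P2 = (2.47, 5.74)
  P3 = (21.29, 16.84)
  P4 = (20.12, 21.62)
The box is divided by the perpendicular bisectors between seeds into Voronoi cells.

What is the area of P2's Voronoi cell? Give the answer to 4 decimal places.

Area of P2's cell: 205.9271

1. box [0,42]×[0,52]: [(0, 0) (42, 0) (42, 52) (0, 52)]
2. ⊥bis P2·P0 via (16.13,21.035): [(0, 35.4407) (0, 0) (39.6827, 0)]  |A|=703.1927
3. ⊥bis P2·P1 via (4.145,14.605): [(28.4774, 10.0075) (0, 15.3882) (0, 0) (39.6827, 0)]  |A|=417.6703
4. ⊥bis P2·P3 via (11.88,11.29): [(10.6497, 13.376) (0, 15.3882) (0, 0) (18.5388, 0)]  |A|=205.9271
5. ⊥bis P2·P4 via (11.295,13.68): [(10.6497, 13.376) (0, 15.3882) (0, 0) (18.5388, 0)]  |A|=205.9271
6. canonical 4-gon: [(10.6497, 13.376) (0, 15.3882) (0, 0) (18.5388, 0)]
7. shoelace: 205.9271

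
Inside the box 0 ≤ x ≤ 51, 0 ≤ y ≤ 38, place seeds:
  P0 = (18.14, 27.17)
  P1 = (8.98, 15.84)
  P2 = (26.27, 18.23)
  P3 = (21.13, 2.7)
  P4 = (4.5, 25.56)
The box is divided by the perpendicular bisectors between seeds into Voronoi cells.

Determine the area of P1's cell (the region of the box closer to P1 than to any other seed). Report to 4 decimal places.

Area of P1's cell: 287.8518

1. box [0,51]×[0,38]: [(0, 0) (51, 0) (51, 38) (0, 38)]
2. ⊥bis P1·P0 via (13.56,21.505): [(0, 32.4679) (0, 0) (40.1595, 0)]  |A|=651.9476
3. ⊥bis P1·P2 via (17.625,17.035): [(17.4408, 18.3675) (0, 32.4679) (0, 0) (19.9798, 0)]  |A|=466.622
4. ⊥bis P1·P3 via (15.055,9.27): [(18.2855, 12.2571) (17.4408, 18.3675) (0, 32.4679) (0, 0) (5.0297, 0)]  |A|=374.9999
5. ⊥bis P1·P4 via (6.74,20.7): [(18.2855, 12.2571) (17.4408, 18.3675) (11.7179, 22.9943) (0, 17.5935) (0, 0) (5.0297, 0)]  |A|=287.8518
6. canonical 6-gon: [(18.2855, 12.2571) (17.4408, 18.3675) (11.7179, 22.9943) (0, 17.5935) (0, 0) (5.0297, 0)]
7. shoelace: 287.8518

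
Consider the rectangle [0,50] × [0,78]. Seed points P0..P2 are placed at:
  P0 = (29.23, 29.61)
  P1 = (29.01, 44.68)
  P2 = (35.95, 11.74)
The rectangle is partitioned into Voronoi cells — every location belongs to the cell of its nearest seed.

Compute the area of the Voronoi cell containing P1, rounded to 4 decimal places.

1. box [0,50]×[0,78]: [(0, 0) (50, 0) (50, 78) (0, 78)]
2. ⊥bis P1·P0 via (29.12,37.145): [(0, 36.7199) (50, 37.4498) (50, 78) (0, 78)]  |A|=2045.7573
3. ⊥bis P1·P2 via (32.48,28.21): [(0, 36.7199) (50, 37.4498) (50, 78) (0, 78)]  |A|=2045.7573
4. canonical 4-gon: [(0, 36.7199) (50, 37.4498) (50, 78) (0, 78)]
5. shoelace: 2045.7573

Area of P1's cell: 2045.7573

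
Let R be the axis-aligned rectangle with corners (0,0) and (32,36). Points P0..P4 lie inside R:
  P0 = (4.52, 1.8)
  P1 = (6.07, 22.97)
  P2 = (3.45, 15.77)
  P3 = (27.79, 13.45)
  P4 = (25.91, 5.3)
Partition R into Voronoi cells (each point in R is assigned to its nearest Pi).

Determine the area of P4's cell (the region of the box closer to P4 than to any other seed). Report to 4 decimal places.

Area of P4's cell: 172.8584

1. box [0,32]×[0,36]: [(0, 0) (32, 0) (32, 36) (0, 36)]
2. ⊥bis P4·P0 via (15.215,3.55): [(15.7959, 0) (32, 0) (32, 36) (9.9053, 36)]  |A|=689.3792
3. ⊥bis P4·P1 via (15.99,14.135): [(13.8721, 11.757) (15.7959, 0) (32, 0) (32, 32.1111)]  |A|=386.3097
4. ⊥bis P4·P2 via (14.68,10.535): [(16.7625, 15.0024) (14.23, 9.5697) (15.7959, 0) (32, 0) (32, 32.1111)]  |A|=382.5678
5. ⊥bis P4·P3 via (26.85,9.375): [(15.3734, 12.0224) (14.23, 9.5697) (15.7959, 0) (32, 0) (32, 8.187)]  |A|=172.8584
6. canonical 5-gon: [(15.3734, 12.0224) (14.23, 9.5697) (15.7959, 0) (32, 0) (32, 8.187)]
7. shoelace: 172.8584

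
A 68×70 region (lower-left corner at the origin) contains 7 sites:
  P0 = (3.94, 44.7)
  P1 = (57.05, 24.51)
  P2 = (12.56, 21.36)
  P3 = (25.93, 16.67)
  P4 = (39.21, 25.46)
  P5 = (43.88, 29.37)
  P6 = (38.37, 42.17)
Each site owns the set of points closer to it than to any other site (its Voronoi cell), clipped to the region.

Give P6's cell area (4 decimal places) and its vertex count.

1. box [0,68]×[0,70]: [(0, 0) (68, 0) (68, 70) (0, 70)]
2. ⊥bis P6·P0 via (21.155,43.435): [(17.9633, 0) (68, 0) (68, 70) (23.1071, 70)]  |A|=3322.5377
3. ⊥bis P6·P1 via (47.71,33.34): [(18.1127, 2.0332) (68, 54.8019) (68, 70) (23.1071, 70)]  |A|=1904.7102
4. ⊥bis P6·P2 via (25.465,31.765): [(20.7291, 37.6388) (35.0188, 19.9158) (68, 54.8019) (68, 70) (23.1071, 70)]  |A|=1627.1286
5. ⊥bis P6·P3 via (32.15,29.42): [(20.7291, 37.6388) (24.2473, 33.2753) (40.2625, 25.4624) (68, 54.8019) (68, 70) (23.1071, 70)]  |A|=1562.2291
6. ⊥bis P6·P4 via (38.79,33.815): [(20.7291, 37.6388) (24.2473, 33.2753) (24.6029, 33.1018) (48.6265, 34.3095) (68, 54.8019) (68, 70) (23.1071, 70)]  |A|=1461.0094
7. ⊥bis P6·P5 via (41.125,35.77): [(20.7291, 37.6388) (24.2473, 33.2753) (24.6029, 33.1018) (36.2917, 33.6894) (56.1027, 42.2174) (68, 54.8019) (68, 70) (23.1071, 70)]  |A|=1414.5556
8. canonical 8-gon: [(20.7291, 37.6388) (24.2473, 33.2753) (24.6029, 33.1018) (36.2917, 33.6894) (56.1027, 42.2174) (68, 54.8019) (68, 70) (23.1071, 70)]
9. shoelace: 1414.5556

Area of P6's cell: 1414.5556 (8 vertices)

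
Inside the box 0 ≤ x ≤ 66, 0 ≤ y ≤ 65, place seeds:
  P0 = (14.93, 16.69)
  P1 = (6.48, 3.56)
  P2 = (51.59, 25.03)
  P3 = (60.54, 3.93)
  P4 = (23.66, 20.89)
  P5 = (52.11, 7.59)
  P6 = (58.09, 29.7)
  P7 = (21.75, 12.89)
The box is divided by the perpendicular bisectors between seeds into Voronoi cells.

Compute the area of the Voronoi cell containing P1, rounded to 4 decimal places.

1. box [0,66]×[0,65]: [(0, 0) (66, 0) (66, 65) (0, 65)]
2. ⊥bis P1·P0 via (10.705,10.125): [(0, 17.0144) (0, 0) (26.4377, 0)]  |A|=224.9102
3. ⊥bis P1·P2 via (29.035,14.295): [(0, 17.0144) (0, 0) (26.4377, 0)]  |A|=224.9102
4. ⊥bis P1·P3 via (33.51,3.745): [(0, 17.0144) (0, 0) (26.4377, 0)]  |A|=224.9102
5. ⊥bis P1·P4 via (15.07,12.225): [(0, 17.0144) (0, 0) (26.4377, 0)]  |A|=224.9102
6. ⊥bis P1·P5 via (29.295,5.575): [(0, 17.0144) (0, 0) (26.4377, 0)]  |A|=224.9102
7. ⊥bis P1·P6 via (32.285,16.63): [(0, 17.0144) (0, 0) (26.4377, 0)]  |A|=224.9102
8. ⊥bis P1·P7 via (14.115,8.225): [(14.4116, 7.7396) (0, 17.0144) (0, 0) (19.1405, 0)]  |A|=196.6716
9. canonical 4-gon: [(14.4116, 7.7396) (0, 17.0144) (0, 0) (19.1405, 0)]
10. shoelace: 196.6716

Area of P1's cell: 196.6716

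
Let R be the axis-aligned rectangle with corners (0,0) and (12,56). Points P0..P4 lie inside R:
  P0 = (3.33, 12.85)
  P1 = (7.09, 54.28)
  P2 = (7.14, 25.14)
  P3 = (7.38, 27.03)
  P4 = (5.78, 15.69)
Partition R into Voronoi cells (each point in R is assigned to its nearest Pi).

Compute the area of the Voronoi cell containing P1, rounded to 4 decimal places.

1. box [0,12]×[0,56]: [(0, 0) (12, 0) (12, 56) (0, 56)]
2. ⊥bis P1·P0 via (5.21,33.565): [(0, 34.0378) (12, 32.9488) (12, 56) (0, 56)]  |A|=270.0804
3. ⊥bis P1·P2 via (7.115,39.71): [(0, 39.6978) (12, 39.7184) (12, 56) (0, 56)]  |A|=195.503
4. ⊥bis P1·P3 via (7.235,40.655): [(0, 40.578) (12, 40.7057) (12, 56) (0, 56)]  |A|=184.2977
5. ⊥bis P1·P4 via (6.435,34.985): [(0, 40.578) (12, 40.7057) (12, 56) (0, 56)]  |A|=184.2977
6. canonical 4-gon: [(0, 40.578) (12, 40.7057) (12, 56) (0, 56)]
7. shoelace: 184.2977

Area of P1's cell: 184.2977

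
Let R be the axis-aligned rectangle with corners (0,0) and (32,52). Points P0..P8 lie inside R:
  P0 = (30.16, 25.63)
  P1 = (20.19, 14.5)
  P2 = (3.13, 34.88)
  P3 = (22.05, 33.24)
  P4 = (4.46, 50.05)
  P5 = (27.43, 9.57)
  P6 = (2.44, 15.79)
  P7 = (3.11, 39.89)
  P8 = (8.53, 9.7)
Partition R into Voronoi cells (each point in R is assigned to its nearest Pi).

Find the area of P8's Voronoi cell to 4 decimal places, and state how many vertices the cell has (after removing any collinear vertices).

Area of P8's cell: 221.8456 (5 vertices)

1. box [0,32]×[0,52]: [(0, 0) (32, 0) (32, 52) (0, 52)]
2. ⊥bis P8·P0 via (19.345,17.665): [(0, 43.9319) (0, 0) (32, 0) (32, 0.4818)]  |A|=710.6206
3. ⊥bis P8·P1 via (14.36,12.1): [(2.8477, 40.0653) (0, 43.9319) (0, 0) (19.3411, 0)]  |A|=450.0066
4. ⊥bis P8·P2 via (5.83,22.29): [(9.8135, 23.1443) (0, 21.0397) (0, 0) (19.3411, 0)]  |A|=327.0546
5. ⊥bis P8·P3 via (15.29,21.47): [(9.8135, 23.1443) (0, 21.0397) (0, 0) (19.3411, 0)]  |A|=327.0546
6. ⊥bis P8·P4 via (6.495,29.875): [(9.8135, 23.1443) (0, 21.0397) (0, 0) (19.3411, 0)]  |A|=327.0546
7. ⊥bis P8·P5 via (17.98,9.635): [(17.9372, 3.4104) (9.8135, 23.1443) (0, 21.0397) (0, 0) (17.9137, 0)]  |A|=324.6206
8. ⊥bis P8·P6 via (5.485,12.745): [(17.9372, 3.4104) (11.5838, 18.8438) (0, 7.26) (0, 0) (17.9137, 0)]  |A|=221.8456
9. ⊥bis P8·P7 via (5.82,24.795): [(17.9372, 3.4104) (11.5838, 18.8438) (0, 7.26) (0, 0) (17.9137, 0)]  |A|=221.8456
10. canonical 5-gon: [(17.9372, 3.4104) (11.5838, 18.8438) (0, 7.26) (0, 0) (17.9137, 0)]
11. shoelace: 221.8456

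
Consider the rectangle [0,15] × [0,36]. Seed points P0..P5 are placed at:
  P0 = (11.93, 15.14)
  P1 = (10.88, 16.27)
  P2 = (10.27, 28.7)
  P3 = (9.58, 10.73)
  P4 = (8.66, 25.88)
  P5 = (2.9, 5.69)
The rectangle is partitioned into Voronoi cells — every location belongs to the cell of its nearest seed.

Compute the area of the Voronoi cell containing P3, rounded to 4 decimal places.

Area of P3's cell: 104.9115

1. box [0,15]×[0,36]: [(0, 0) (15, 0) (15, 36) (0, 36)]
2. ⊥bis P3·P0 via (10.755,12.935): [(0, 18.6661) (0, 0) (15, 0) (15, 10.6729)]  |A|=220.0429
3. ⊥bis P3·P1 via (10.23,13.5): [(9.2735, 13.7244) (0, 15.9005) (0, 0) (15, 0) (15, 10.6729)]  |A|=207.2195
4. ⊥bis P3·P2 via (9.925,19.715): [(9.2735, 13.7244) (0, 15.9005) (0, 0) (15, 0) (15, 10.6729)]  |A|=207.2195
5. ⊥bis P3·P4 via (9.12,18.305): [(9.2735, 13.7244) (0, 15.9005) (0, 0) (15, 0) (15, 10.6729)]  |A|=207.2195
6. ⊥bis P3·P5 via (6.24,8.21): [(9.2735, 13.7244) (0.5317, 15.7758) (12.4344, 0) (15, 0) (15, 10.6729)]  |A|=104.9115
7. canonical 5-gon: [(9.2735, 13.7244) (0.5317, 15.7758) (12.4344, 0) (15, 0) (15, 10.6729)]
8. shoelace: 104.9115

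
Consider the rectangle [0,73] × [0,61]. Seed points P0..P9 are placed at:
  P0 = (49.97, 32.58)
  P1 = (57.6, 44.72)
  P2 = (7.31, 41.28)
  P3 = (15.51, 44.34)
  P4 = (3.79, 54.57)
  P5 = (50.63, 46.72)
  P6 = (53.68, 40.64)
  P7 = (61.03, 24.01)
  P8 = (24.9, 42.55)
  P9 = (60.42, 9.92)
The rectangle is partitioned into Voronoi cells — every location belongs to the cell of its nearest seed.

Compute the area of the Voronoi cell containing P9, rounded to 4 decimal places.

1. box [0,73]×[0,61]: [(0, 0) (73, 0) (73, 61) (0, 61)]
2. ⊥bis P9·P0 via (55.195,21.25): [(9.1161, 0) (73, 0) (73, 29.461)]  |A|=941.0439
3. ⊥bis P9·P1 via (59.01,27.32): [(70.3499, 28.2389) (9.1161, 0) (73, 0) (73, 28.4537)]  |A|=939.7091
4. ⊥bis P9·P2 via (33.865,25.6): [(70.3499, 28.2389) (22.3535, 6.1047) (18.7489, 0) (73, 0) (73, 28.4537)]  |A|=910.3064
5. ⊥bis P9·P3 via (37.965,27.13): [(70.3499, 28.2389) (22.3535, 6.1047) (18.7489, 0) (73, 0) (73, 28.4537)]  |A|=910.3064
6. ⊥bis P9·P4 via (32.105,32.245): [(70.3499, 28.2389) (22.3535, 6.1047) (18.7489, 0) (73, 0) (73, 28.4537)]  |A|=910.3064
7. ⊥bis P9·P5 via (55.525,28.32): [(70.3499, 28.2389) (22.3535, 6.1047) (18.7489, 0) (73, 0) (73, 28.4537)]  |A|=910.3064
8. ⊥bis P9·P6 via (57.05,25.28): [(70.6456, 28.2629) (70.1807, 28.1609) (22.3535, 6.1047) (18.7489, 0) (73, 0) (73, 28.4537)]  |A|=910.2969
9. ⊥bis P9·P7 via (60.725,16.965): [(47.1753, 17.5516) (22.3535, 6.1047) (18.7489, 0) (73, 0) (73, 16.4336)]  |A|=743.4262
10. ⊥bis P9·P8 via (42.66,26.235): [(47.1753, 17.5516) (25.5009, 7.5561) (19.0896, 0.577) (18.7489, 0) (73, 0) (73, 16.4336)]  |A|=737.0962
11. canonical 6-gon: [(47.1753, 17.5516) (25.5009, 7.5561) (19.0896, 0.577) (18.7489, 0) (73, 0) (73, 16.4336)]
12. shoelace: 737.0962

Area of P9's cell: 737.0962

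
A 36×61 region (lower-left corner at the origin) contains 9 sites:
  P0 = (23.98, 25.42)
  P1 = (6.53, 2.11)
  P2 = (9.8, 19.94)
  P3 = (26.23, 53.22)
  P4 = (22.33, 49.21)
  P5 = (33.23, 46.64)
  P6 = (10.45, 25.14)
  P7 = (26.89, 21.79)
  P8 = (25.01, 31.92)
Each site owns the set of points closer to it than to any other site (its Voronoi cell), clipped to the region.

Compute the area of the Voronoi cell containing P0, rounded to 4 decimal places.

Area of P0's cell: 82.0847

1. box [0,36]×[0,61]: [(0, 0) (36, 0) (36, 61) (0, 61)]
2. ⊥bis P0·P1 via (15.255,13.765): [(0, 25.185) (33.6425, 0) (36, 0) (36, 61) (0, 61)]  |A|=1772.3569
3. ⊥bis P0·P2 via (16.89,22.68): [(22.4033, 8.4137) (33.6425, 0) (36, 0) (36, 61) (2.0809, 61)]  |A|=1316.4564
4. ⊥bis P0·P3 via (25.105,39.32): [(9.9864, 40.5436) (22.4033, 8.4137) (33.6425, 0) (36, 0) (36, 38.4382)]  |A|=676.0687
5. ⊥bis P0·P4 via (23.155,37.315): [(11.5453, 36.5098) (22.4033, 8.4137) (33.6425, 0) (36, 0) (36, 38.2059)]  |A|=622.4019
6. ⊥bis P0·P5 via (28.605,36.03): [(25.3137, 37.4647) (11.5453, 36.5098) (22.4033, 8.4137) (33.6425, 0) (36, 0) (36, 32.8064)]  |A|=593.5518
7. ⊥bis P0·P6 via (17.215,25.28): [(25.3137, 37.4647) (16.9748, 36.8864) (17.2902, 21.6443) (22.4033, 8.4137) (33.6425, 0) (36, 0) (36, 32.8064)]  |A|=552.1144
8. ⊥bis P0·P7 via (25.435,23.605): [(25.3137, 37.4647) (16.9748, 36.8864) (17.2902, 21.6443) (18.6382, 18.1563) (36, 32.0745) (36, 32.8064)]  |A|=213.3676
9. ⊥bis P0·P8 via (24.495,28.67): [(17.1207, 29.8385) (17.2902, 21.6443) (18.6382, 18.1563) (30.5553, 27.7097)]  |A|=82.0847
10. canonical 4-gon: [(17.1207, 29.8385) (17.2902, 21.6443) (18.6382, 18.1563) (30.5553, 27.7097)]
11. shoelace: 82.0847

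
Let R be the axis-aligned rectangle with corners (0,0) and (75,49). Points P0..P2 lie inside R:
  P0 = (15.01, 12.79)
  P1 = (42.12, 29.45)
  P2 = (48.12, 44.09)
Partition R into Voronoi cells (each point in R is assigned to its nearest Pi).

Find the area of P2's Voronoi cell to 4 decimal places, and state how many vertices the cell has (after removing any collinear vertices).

Area of P2's cell: 730.8651 (3 vertices)

1. box [0,75]×[0,49]: [(0, 0) (75, 0) (75, 49) (0, 49)]
2. ⊥bis P2·P0 via (31.565,28.44): [(58.4503, 0) (75, 0) (75, 49) (12.1289, 49)]  |A|=1945.8089
3. ⊥bis P2·P1 via (45.12,36.77): [(75, 24.5241) (75, 49) (15.2788, 49)]  |A|=730.8651
4. canonical 3-gon: [(75, 24.5241) (75, 49) (15.2788, 49)]
5. shoelace: 730.8651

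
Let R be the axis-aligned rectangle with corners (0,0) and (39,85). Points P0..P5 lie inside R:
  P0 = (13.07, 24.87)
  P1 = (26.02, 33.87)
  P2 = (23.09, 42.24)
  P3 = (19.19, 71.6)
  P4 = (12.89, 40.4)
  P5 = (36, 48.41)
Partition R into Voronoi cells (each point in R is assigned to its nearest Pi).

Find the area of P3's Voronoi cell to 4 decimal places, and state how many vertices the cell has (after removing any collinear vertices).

1. box [0,39]×[0,85]: [(0, 0) (39, 0) (39, 85) (0, 85)]
2. ⊥bis P3·P0 via (16.13,48.235): [(0, 50.3475) (39, 45.2398) (39, 85) (0, 85)]  |A|=1451.0477
3. ⊥bis P3·P1 via (22.605,52.735): [(0, 50.3475) (5.4633, 49.632) (39, 55.7029) (39, 85) (0, 85)]  |A|=1275.5999
4. ⊥bis P3·P2 via (21.14,56.92): [(0, 54.1119) (39, 59.2924) (39, 85) (0, 85)]  |A|=1103.616
5. ⊥bis P3·P4 via (16.04,56): [(0, 59.2388) (15.3155, 56.1463) (39, 59.2924) (39, 85) (0, 85)]  |A|=1064.3553
6. ⊥bis P3·P5 via (27.595,60.005): [(0, 59.2388) (15.3155, 56.1463) (23.8325, 57.2777) (39, 68.2723) (39, 85) (0, 85)]  |A|=996.2544
7. canonical 6-gon: [(0, 59.2388) (15.3155, 56.1463) (23.8325, 57.2777) (39, 68.2723) (39, 85) (0, 85)]
8. shoelace: 996.2544

Area of P3's cell: 996.2544 (6 vertices)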